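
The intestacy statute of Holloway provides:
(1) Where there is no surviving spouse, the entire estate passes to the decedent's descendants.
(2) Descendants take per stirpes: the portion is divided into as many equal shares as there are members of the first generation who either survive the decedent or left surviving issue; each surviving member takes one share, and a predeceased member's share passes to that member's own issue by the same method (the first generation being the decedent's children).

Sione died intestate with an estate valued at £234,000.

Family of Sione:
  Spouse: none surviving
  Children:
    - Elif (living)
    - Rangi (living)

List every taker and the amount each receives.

The entire £234,000 passes to the descendants.
That amount (£234,000) is divided into 2 shares of £117,000: Elif and Rangi each take £117,000.

Elif: £117,000; Rangi: £117,000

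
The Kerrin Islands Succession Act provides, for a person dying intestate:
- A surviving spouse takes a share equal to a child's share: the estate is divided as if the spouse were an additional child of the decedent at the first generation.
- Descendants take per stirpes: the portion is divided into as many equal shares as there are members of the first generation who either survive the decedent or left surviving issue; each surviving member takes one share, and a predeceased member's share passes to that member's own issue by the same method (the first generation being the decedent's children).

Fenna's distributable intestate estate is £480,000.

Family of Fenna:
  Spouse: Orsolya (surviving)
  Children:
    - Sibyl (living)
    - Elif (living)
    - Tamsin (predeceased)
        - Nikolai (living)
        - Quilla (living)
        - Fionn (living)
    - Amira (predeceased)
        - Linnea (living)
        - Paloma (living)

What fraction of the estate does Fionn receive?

Fionn receives 1/15 of the estate.

The spouse counts as an additional share at the children's level, so there are 5 primary shares of £96,000. Orsolya takes one such share (£96,000).
The children's combined portion (£384,000) is divided into 4 shares of £96,000: Sibyl and Elif each take £96,000; Tamsin's £96,000 share passes to Tamsin's issue; Amira's £96,000 share passes to Amira's issue.
Tamsin's share (£96,000) is divided into 3 shares of £32,000: Nikolai, Quilla, and Fionn each take £32,000.
Amira's share (£96,000) is divided into 2 shares of £48,000: Linnea and Paloma each take £48,000.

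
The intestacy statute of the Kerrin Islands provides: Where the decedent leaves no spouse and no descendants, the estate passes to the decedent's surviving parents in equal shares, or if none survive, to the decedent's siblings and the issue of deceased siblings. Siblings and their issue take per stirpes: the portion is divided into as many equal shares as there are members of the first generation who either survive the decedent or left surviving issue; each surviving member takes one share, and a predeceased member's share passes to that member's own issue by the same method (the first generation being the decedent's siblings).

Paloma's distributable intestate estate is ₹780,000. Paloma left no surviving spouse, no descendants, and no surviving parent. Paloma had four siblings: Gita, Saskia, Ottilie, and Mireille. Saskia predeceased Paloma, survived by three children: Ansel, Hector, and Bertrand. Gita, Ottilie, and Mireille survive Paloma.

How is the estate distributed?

Gita: ₹195,000; Ansel: ₹65,000; Hector: ₹65,000; Bertrand: ₹65,000; Ottilie: ₹195,000; Mireille: ₹195,000

The entire ₹780,000 passes to the siblings and their issue.
That amount (₹780,000) is divided into 4 shares of ₹195,000: Gita, Ottilie, and Mireille each take ₹195,000; Saskia's ₹195,000 share passes to Saskia's issue.
Saskia's share (₹195,000) is divided into 3 shares of ₹65,000: Ansel, Hector, and Bertrand each take ₹65,000.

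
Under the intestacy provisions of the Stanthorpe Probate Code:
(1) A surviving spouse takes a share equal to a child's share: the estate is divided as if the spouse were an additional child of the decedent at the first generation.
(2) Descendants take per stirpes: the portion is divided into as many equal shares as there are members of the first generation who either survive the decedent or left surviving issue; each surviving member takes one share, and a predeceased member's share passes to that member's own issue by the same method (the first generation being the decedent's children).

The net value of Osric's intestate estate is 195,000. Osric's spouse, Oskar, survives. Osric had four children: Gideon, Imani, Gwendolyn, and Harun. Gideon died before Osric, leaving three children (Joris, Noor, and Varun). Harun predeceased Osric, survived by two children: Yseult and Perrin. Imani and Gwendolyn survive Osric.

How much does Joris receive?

Joris receives 13,000.

The spouse counts as an additional share at the children's level, so there are 5 primary shares of 39,000. Oskar takes one such share (39,000).
The children's combined portion (156,000) is divided into 4 shares of 39,000: Imani and Gwendolyn each take 39,000; Gideon's 39,000 share passes to Gideon's issue; Harun's 39,000 share passes to Harun's issue.
Gideon's share (39,000) is divided into 3 shares of 13,000: Joris, Noor, and Varun each take 13,000.
Harun's share (39,000) is divided into 2 shares of 19,500: Yseult and Perrin each take 19,500.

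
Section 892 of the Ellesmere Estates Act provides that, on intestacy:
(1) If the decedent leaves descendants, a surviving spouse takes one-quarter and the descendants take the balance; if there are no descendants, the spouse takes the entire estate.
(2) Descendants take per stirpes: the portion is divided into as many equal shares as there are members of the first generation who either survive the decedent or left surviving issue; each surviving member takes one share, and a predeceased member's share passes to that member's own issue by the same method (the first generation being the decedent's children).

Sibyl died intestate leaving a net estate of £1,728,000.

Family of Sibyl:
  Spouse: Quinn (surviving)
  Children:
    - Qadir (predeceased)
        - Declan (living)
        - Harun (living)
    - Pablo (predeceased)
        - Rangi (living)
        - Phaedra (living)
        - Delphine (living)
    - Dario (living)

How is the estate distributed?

Quinn takes one-quarter of £1,728,000 = £432,000. The remaining £1,296,000 passes to the descendants.
The descendants' portion (£1,296,000) is divided into 3 shares of £432,000: Dario takes £432,000; Qadir's £432,000 share passes to Qadir's issue; Pablo's £432,000 share passes to Pablo's issue.
Qadir's share (£432,000) is divided into 2 shares of £216,000: Declan and Harun each take £216,000.
Pablo's share (£432,000) is divided into 3 shares of £144,000: Rangi, Phaedra, and Delphine each take £144,000.

Quinn: £432,000; Declan: £216,000; Harun: £216,000; Rangi: £144,000; Phaedra: £144,000; Delphine: £144,000; Dario: £432,000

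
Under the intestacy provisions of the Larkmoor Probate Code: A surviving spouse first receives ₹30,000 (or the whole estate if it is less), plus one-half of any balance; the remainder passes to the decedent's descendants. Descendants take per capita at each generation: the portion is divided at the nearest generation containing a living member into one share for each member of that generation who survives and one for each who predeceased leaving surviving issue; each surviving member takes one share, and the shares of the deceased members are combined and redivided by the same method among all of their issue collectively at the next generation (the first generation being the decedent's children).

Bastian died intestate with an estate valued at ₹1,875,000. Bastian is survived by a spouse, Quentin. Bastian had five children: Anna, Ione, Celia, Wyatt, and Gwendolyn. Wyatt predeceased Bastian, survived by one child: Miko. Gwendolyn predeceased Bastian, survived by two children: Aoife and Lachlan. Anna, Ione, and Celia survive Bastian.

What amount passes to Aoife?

Quentin first takes ₹30,000, leaving a balance of ₹1,845,000. Quentin then takes one-half of the balance (₹922,500), for a total of ₹952,500. The remaining ₹922,500 passes to the descendants.
The descendants' portion (₹922,500) is divided at the children's generation into 5 shares of ₹184,500. Anna, Ione, and Celia each take ₹184,500. The 2 shares of the deceased (Wyatt and Gwendolyn) are combined into a pool of ₹369,000.
That pool (₹369,000) is divided at the grandchildren's generation equally among Miko, Aoife, and Lachlan: ₹123,000 each.

Aoife receives ₹123,000.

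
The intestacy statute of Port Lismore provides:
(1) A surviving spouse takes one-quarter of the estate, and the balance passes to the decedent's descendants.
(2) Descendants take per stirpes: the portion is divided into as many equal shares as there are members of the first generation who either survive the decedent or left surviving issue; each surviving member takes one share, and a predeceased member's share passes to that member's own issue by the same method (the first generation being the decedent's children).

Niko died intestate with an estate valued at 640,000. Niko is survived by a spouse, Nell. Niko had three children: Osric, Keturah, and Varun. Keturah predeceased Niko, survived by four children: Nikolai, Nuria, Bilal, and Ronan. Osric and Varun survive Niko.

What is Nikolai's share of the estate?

Nell takes one-quarter of 640,000 = 160,000. The remaining 480,000 passes to the descendants.
The descendants' portion (480,000) is divided into 3 shares of 160,000: Osric and Varun each take 160,000; Keturah's 160,000 share passes to Keturah's issue.
Keturah's share (160,000) is divided into 4 shares of 40,000: Nikolai, Nuria, Bilal, and Ronan each take 40,000.

Nikolai receives 40,000.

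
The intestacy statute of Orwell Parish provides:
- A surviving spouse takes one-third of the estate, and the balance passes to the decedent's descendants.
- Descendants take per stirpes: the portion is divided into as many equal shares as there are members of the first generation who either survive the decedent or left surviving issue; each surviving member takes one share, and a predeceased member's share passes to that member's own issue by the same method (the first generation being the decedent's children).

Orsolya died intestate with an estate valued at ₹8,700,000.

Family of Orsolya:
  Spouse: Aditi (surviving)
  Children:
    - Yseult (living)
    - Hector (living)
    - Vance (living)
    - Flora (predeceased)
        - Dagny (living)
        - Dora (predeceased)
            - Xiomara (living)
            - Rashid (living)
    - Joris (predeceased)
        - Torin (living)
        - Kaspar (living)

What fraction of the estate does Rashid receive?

Aditi takes one-third of ₹8,700,000 = ₹2,900,000. The remaining ₹5,800,000 passes to the descendants.
The descendants' portion (₹5,800,000) is divided into 5 shares of ₹1,160,000: Yseult, Hector, and Vance each take ₹1,160,000; Flora's ₹1,160,000 share passes to Flora's issue; Joris's ₹1,160,000 share passes to Joris's issue.
Flora's share (₹1,160,000) is divided into 2 shares of ₹580,000: Dagny takes ₹580,000; Dora's ₹580,000 share passes to Dora's issue.
Dora's share (₹580,000) is divided into 2 shares of ₹290,000: Xiomara and Rashid each take ₹290,000.
Joris's share (₹1,160,000) is divided into 2 shares of ₹580,000: Torin and Kaspar each take ₹580,000.

Rashid receives 1/30 of the estate.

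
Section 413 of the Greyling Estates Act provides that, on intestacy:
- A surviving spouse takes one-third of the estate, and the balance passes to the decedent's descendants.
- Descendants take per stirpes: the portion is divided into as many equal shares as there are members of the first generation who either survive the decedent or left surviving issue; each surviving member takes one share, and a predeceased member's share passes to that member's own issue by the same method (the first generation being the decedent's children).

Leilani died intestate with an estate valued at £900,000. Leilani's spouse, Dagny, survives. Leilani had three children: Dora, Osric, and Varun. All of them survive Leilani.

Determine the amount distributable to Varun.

Dagny takes one-third of £900,000 = £300,000. The remaining £600,000 passes to the descendants.
The descendants' portion (£600,000) is divided into 3 shares of £200,000: Dora, Osric, and Varun each take £200,000.

Varun receives £200,000.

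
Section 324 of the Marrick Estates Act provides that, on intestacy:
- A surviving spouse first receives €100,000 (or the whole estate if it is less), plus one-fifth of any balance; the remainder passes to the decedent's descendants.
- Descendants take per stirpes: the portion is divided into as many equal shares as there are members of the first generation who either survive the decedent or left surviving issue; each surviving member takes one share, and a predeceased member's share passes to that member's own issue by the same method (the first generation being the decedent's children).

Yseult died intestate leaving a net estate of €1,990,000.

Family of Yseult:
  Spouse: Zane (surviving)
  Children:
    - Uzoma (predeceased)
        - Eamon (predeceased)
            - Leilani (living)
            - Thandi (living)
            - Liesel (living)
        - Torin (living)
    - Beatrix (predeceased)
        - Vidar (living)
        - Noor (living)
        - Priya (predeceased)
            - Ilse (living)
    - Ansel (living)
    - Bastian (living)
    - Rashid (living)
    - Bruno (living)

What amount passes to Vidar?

Zane first takes €100,000, leaving a balance of €1,890,000. Zane then takes one-fifth of the balance (€378,000), for a total of €478,000. The remaining €1,512,000 passes to the descendants.
The descendants' portion (€1,512,000) is divided into 6 shares of €252,000: Ansel, Bastian, Rashid, and Bruno each take €252,000; Uzoma's €252,000 share passes to Uzoma's issue; Beatrix's €252,000 share passes to Beatrix's issue.
Uzoma's share (€252,000) is divided into 2 shares of €126,000: Torin takes €126,000; Eamon's €126,000 share passes to Eamon's issue.
Eamon's share (€126,000) is divided into 3 shares of €42,000: Leilani, Thandi, and Liesel each take €42,000.
Beatrix's share (€252,000) is divided into 3 shares of €84,000: Vidar and Noor each take €84,000; Priya's €84,000 share passes to Priya's issue.
Priya's share (€84,000) passes entirely to Ilse.

Vidar receives €84,000.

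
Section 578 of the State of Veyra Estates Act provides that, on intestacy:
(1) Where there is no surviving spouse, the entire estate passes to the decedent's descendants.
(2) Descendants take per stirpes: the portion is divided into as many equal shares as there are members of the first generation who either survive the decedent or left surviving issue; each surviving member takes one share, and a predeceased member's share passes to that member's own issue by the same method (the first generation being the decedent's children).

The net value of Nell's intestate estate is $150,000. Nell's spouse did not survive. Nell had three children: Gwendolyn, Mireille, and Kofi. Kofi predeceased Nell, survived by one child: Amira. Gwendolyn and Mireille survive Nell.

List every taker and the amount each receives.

Gwendolyn: $50,000; Mireille: $50,000; Amira: $50,000

The entire $150,000 passes to the descendants.
That amount ($150,000) is divided into 3 shares of $50,000: Gwendolyn and Mireille each take $50,000; Kofi's $50,000 share passes to Kofi's issue.
Kofi's share ($50,000) passes entirely to Amira.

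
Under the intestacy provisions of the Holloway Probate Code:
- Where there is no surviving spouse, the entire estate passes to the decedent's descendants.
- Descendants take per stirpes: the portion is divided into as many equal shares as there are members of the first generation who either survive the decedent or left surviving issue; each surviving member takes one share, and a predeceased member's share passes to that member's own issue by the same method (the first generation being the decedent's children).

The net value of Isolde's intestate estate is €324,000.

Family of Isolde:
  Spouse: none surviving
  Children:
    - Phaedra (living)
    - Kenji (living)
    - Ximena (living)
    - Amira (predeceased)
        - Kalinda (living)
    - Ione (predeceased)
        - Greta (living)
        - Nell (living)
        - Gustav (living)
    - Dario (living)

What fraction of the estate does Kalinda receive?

The entire €324,000 passes to the descendants.
That amount (€324,000) is divided into 6 shares of €54,000: Phaedra, Kenji, Ximena, and Dario each take €54,000; Amira's €54,000 share passes to Amira's issue; Ione's €54,000 share passes to Ione's issue.
Amira's share (€54,000) passes entirely to Kalinda.
Ione's share (€54,000) is divided into 3 shares of €18,000: Greta, Nell, and Gustav each take €18,000.

Kalinda receives 1/6 of the estate.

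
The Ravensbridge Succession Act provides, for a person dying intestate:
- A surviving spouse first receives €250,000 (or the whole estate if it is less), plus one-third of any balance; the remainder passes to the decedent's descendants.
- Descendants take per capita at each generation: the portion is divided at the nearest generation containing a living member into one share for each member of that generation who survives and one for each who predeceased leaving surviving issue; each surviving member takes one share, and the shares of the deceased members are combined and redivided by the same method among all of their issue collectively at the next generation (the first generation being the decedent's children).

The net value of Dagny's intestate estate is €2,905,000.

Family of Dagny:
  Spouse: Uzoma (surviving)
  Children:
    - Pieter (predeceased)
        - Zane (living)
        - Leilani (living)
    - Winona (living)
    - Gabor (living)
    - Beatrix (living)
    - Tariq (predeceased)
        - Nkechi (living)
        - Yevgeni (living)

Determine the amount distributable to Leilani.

Uzoma first takes €250,000, leaving a balance of €2,655,000. Uzoma then takes one-third of the balance (€885,000), for a total of €1,135,000. The remaining €1,770,000 passes to the descendants.
The descendants' portion (€1,770,000) is divided at the children's generation into 5 shares of €354,000. Winona, Gabor, and Beatrix each take €354,000. The 2 shares of the deceased (Pieter and Tariq) are combined into a pool of €708,000.
That pool (€708,000) is divided at the grandchildren's generation equally among Zane, Leilani, Nkechi, and Yevgeni: €177,000 each.

Leilani receives €177,000.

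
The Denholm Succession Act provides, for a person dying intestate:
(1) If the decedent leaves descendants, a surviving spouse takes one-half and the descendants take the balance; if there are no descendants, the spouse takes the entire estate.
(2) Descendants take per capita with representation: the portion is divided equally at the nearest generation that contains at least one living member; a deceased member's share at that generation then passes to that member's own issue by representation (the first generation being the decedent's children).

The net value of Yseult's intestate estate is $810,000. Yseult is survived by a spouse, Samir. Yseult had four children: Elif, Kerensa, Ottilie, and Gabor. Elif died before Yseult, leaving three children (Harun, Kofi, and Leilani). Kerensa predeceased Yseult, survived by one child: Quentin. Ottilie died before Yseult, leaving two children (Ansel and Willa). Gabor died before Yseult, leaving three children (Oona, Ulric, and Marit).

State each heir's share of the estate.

Samir takes one-half of $810,000 = $405,000. The remaining $405,000 passes to the descendants.
No child survives, so the initial division is made at the grandchildren's generation.
The descendants' portion ($405,000) is divided into 9 shares of $45,000: Harun, Kofi, Leilani, Quentin, Ansel, Willa, Oona, Ulric, and Marit each take $45,000.

Samir: $405,000; Harun: $45,000; Kofi: $45,000; Leilani: $45,000; Quentin: $45,000; Ansel: $45,000; Willa: $45,000; Oona: $45,000; Ulric: $45,000; Marit: $45,000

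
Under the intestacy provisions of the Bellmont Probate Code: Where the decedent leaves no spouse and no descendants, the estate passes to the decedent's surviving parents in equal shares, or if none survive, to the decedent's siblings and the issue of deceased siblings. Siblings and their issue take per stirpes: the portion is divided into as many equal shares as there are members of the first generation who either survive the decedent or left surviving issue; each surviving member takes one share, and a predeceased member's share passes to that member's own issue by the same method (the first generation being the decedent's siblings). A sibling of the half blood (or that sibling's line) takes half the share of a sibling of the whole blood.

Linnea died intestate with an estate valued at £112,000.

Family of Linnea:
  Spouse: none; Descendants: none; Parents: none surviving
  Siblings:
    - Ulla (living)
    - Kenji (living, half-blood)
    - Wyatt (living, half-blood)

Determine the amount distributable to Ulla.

Ulla receives £56,000.

The entire £112,000 passes to the siblings and their issue.
Counting each half-blood sibling's line as half a unit, there are 2 units in £112,000, so one unit is £56,000. Whole-blood lines (Ulla) take £56,000 each; half-blood lines (Kenji and Wyatt) take £28,000 each.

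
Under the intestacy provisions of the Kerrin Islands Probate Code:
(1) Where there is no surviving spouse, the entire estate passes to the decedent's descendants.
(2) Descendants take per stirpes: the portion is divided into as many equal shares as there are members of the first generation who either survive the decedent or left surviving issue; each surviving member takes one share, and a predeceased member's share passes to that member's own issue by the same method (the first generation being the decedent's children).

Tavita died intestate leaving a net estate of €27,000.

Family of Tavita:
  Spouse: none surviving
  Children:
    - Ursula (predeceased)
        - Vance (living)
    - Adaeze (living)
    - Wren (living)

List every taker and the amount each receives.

Vance: €9,000; Adaeze: €9,000; Wren: €9,000

The entire €27,000 passes to the descendants.
That amount (€27,000) is divided into 3 shares of €9,000: Adaeze and Wren each take €9,000; Ursula's €9,000 share passes to Ursula's issue.
Ursula's share (€9,000) passes entirely to Vance.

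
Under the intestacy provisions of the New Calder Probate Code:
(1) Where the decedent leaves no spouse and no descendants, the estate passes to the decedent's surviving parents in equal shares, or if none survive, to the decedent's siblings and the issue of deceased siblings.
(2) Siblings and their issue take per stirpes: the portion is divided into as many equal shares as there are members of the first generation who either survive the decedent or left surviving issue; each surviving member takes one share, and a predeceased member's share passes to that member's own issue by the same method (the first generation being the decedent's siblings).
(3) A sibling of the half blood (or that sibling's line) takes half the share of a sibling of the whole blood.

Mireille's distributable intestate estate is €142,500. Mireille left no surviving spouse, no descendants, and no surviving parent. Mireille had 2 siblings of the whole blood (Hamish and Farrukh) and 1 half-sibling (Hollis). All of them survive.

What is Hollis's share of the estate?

The entire €142,500 passes to the siblings and their issue.
Counting each half-blood sibling's line as half a unit, there are 5/2 units in €142,500, so one unit is €57,000. Whole-blood lines (Hamish and Farrukh) take €57,000 each; half-blood lines (Hollis) take €28,500 each.

Hollis receives €28,500.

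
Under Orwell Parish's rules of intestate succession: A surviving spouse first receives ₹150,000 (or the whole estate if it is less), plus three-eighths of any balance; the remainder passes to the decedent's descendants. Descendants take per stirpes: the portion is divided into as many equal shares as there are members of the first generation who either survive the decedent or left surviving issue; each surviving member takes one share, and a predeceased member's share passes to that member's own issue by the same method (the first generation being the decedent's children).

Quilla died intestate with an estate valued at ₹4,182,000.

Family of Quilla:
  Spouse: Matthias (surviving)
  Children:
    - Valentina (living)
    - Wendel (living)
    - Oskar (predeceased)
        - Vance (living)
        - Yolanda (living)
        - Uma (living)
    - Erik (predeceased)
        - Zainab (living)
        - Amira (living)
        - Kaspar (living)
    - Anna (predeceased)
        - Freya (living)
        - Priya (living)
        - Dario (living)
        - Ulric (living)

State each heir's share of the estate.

Matthias: ₹1,662,000; Valentina: ₹504,000; Wendel: ₹504,000; Vance: ₹168,000; Yolanda: ₹168,000; Uma: ₹168,000; Zainab: ₹168,000; Amira: ₹168,000; Kaspar: ₹168,000; Freya: ₹126,000; Priya: ₹126,000; Dario: ₹126,000; Ulric: ₹126,000

Matthias first takes ₹150,000, leaving a balance of ₹4,032,000. Matthias then takes three-eighths of the balance (₹1,512,000), for a total of ₹1,662,000. The remaining ₹2,520,000 passes to the descendants.
The descendants' portion (₹2,520,000) is divided into 5 shares of ₹504,000: Valentina and Wendel each take ₹504,000; Oskar's ₹504,000 share passes to Oskar's issue; Erik's ₹504,000 share passes to Erik's issue; Anna's ₹504,000 share passes to Anna's issue.
Oskar's share (₹504,000) is divided into 3 shares of ₹168,000: Vance, Yolanda, and Uma each take ₹168,000.
Erik's share (₹504,000) is divided into 3 shares of ₹168,000: Zainab, Amira, and Kaspar each take ₹168,000.
Anna's share (₹504,000) is divided into 4 shares of ₹126,000: Freya, Priya, Dario, and Ulric each take ₹126,000.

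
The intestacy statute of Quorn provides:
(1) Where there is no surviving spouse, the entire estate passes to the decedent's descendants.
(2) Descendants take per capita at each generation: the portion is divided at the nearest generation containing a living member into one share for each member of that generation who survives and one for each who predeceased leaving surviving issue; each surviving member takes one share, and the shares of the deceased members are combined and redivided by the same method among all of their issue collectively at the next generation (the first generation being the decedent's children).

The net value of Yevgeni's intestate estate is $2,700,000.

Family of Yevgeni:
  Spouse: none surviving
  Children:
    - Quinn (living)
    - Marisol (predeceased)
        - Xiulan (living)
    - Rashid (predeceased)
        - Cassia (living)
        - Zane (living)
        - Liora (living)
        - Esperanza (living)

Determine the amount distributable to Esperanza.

The entire $2,700,000 passes to the descendants.
That amount ($2,700,000) is divided at the children's generation into 3 shares of $900,000. Quinn takes $900,000. The 2 shares of the deceased (Marisol and Rashid) are combined into a pool of $1,800,000.
That pool ($1,800,000) is divided at the grandchildren's generation equally among Xiulan, Cassia, Zane, Liora, and Esperanza: $360,000 each.

Esperanza receives $360,000.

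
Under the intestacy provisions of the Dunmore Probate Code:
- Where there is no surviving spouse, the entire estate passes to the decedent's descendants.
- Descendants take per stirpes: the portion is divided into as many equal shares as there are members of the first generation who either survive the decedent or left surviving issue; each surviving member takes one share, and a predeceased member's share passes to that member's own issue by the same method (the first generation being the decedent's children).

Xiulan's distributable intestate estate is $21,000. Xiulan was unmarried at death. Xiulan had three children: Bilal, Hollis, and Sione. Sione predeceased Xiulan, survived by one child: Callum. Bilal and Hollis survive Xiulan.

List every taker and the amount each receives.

Bilal: $7,000; Hollis: $7,000; Callum: $7,000

The entire $21,000 passes to the descendants.
That amount ($21,000) is divided into 3 shares of $7,000: Bilal and Hollis each take $7,000; Sione's $7,000 share passes to Sione's issue.
Sione's share ($7,000) passes entirely to Callum.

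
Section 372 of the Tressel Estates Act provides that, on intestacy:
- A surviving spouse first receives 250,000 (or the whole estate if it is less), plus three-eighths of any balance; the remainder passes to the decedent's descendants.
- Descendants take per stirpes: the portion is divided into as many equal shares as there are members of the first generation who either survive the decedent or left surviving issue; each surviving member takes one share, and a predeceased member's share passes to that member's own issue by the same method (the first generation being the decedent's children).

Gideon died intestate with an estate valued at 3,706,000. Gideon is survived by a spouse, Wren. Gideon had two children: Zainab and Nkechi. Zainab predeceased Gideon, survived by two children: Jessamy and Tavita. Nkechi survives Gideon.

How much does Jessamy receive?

Jessamy receives 540,000.

Wren first takes 250,000, leaving a balance of 3,456,000. Wren then takes three-eighths of the balance (1,296,000), for a total of 1,546,000. The remaining 2,160,000 passes to the descendants.
The descendants' portion (2,160,000) is divided into 2 shares of 1,080,000: Nkechi takes 1,080,000; Zainab's 1,080,000 share passes to Zainab's issue.
Zainab's share (1,080,000) is divided into 2 shares of 540,000: Jessamy and Tavita each take 540,000.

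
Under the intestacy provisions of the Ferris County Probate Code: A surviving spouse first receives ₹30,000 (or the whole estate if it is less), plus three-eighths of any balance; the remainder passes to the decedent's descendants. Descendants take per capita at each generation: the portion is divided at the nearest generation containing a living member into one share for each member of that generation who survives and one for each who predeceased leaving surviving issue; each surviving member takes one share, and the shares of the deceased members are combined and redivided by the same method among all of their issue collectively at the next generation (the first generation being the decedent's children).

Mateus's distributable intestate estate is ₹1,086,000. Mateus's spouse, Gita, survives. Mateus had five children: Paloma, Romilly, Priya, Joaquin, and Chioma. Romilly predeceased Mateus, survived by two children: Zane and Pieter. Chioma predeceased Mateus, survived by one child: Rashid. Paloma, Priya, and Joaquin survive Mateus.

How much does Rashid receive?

Gita first takes ₹30,000, leaving a balance of ₹1,056,000. Gita then takes three-eighths of the balance (₹396,000), for a total of ₹426,000. The remaining ₹660,000 passes to the descendants.
The descendants' portion (₹660,000) is divided at the children's generation into 5 shares of ₹132,000. Paloma, Priya, and Joaquin each take ₹132,000. The 2 shares of the deceased (Romilly and Chioma) are combined into a pool of ₹264,000.
That pool (₹264,000) is divided at the grandchildren's generation equally among Zane, Pieter, and Rashid: ₹88,000 each.

Rashid receives ₹88,000.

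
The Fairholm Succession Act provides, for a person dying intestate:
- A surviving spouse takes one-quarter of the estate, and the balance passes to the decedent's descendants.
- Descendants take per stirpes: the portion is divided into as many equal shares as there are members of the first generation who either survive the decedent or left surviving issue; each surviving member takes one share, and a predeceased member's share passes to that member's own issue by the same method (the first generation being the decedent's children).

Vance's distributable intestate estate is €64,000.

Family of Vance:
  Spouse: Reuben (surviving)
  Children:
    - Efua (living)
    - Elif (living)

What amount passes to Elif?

Elif receives €24,000.

Reuben takes one-quarter of €64,000 = €16,000. The remaining €48,000 passes to the descendants.
The descendants' portion (€48,000) is divided into 2 shares of €24,000: Efua and Elif each take €24,000.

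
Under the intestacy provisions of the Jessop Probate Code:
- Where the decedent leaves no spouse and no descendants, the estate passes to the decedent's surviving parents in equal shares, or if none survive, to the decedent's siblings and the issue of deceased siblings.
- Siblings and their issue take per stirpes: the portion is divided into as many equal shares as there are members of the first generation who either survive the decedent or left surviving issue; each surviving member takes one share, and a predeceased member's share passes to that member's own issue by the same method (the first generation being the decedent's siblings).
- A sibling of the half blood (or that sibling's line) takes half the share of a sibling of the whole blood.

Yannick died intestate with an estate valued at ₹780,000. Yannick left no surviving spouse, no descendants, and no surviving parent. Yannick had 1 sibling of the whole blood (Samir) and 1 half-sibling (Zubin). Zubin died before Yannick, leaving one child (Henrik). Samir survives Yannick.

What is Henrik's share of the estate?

The entire ₹780,000 passes to the siblings and their issue.
Counting each half-blood sibling's line as half a unit, there are 3/2 units in ₹780,000, so one unit is ₹520,000. Whole-blood lines (Samir) take ₹520,000 each; half-blood lines (Zubin) take ₹260,000 each.
Zubin's share (₹260,000) passes entirely to Henrik.

Henrik receives ₹260,000.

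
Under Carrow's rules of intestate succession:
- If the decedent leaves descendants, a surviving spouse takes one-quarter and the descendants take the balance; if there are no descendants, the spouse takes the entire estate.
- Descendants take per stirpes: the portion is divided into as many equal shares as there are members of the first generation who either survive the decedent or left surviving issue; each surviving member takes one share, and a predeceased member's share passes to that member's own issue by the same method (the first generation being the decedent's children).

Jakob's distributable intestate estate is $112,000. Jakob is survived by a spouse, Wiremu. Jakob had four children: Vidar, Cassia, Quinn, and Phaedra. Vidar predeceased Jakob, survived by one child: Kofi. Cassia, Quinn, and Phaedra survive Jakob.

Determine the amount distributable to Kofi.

Kofi receives $21,000.

Wiremu takes one-quarter of $112,000 = $28,000. The remaining $84,000 passes to the descendants.
The descendants' portion ($84,000) is divided into 4 shares of $21,000: Cassia, Quinn, and Phaedra each take $21,000; Vidar's $21,000 share passes to Vidar's issue.
Vidar's share ($21,000) passes entirely to Kofi.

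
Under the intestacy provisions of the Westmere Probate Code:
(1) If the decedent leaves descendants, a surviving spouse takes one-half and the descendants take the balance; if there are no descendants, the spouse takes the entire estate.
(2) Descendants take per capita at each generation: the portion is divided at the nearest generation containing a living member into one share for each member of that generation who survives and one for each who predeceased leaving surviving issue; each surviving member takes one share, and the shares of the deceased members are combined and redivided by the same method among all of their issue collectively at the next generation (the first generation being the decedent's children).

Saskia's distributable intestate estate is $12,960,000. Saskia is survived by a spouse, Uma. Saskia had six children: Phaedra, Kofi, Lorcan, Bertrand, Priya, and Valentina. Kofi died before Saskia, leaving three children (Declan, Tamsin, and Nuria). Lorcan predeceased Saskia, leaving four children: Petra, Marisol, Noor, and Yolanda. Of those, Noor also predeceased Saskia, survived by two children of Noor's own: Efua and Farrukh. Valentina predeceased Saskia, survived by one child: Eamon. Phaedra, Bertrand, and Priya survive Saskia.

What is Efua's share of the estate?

Efua receives $202,500.

Uma takes one-half of $12,960,000 = $6,480,000. The remaining $6,480,000 passes to the descendants.
The descendants' portion ($6,480,000) is divided at the children's generation into 6 shares of $1,080,000. Phaedra, Bertrand, and Priya each take $1,080,000. The 3 shares of the deceased (Kofi, Lorcan, and Valentina) are combined into a pool of $3,240,000.
That pool ($3,240,000) is divided at the grandchildren's generation into 8 shares of $405,000. Declan, Tamsin, Nuria, Petra, Marisol, Yolanda, and Eamon each take $405,000. The remaining share for the deceased Noor ($405,000) is carried to the next generation.
That pool ($405,000) is divided at the great-grandchildren's generation equally among Efua and Farrukh: $202,500 each.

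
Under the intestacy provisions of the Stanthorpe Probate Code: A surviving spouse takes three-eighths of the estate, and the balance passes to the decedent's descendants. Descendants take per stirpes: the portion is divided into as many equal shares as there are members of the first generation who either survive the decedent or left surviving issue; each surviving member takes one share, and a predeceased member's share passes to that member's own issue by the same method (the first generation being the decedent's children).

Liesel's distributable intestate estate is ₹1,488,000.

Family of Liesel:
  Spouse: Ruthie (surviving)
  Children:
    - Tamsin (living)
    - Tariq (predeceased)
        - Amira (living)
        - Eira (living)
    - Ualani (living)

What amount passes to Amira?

Amira receives ₹155,000.

Ruthie takes three-eighths of ₹1,488,000 = ₹558,000. The remaining ₹930,000 passes to the descendants.
The descendants' portion (₹930,000) is divided into 3 shares of ₹310,000: Tamsin and Ualani each take ₹310,000; Tariq's ₹310,000 share passes to Tariq's issue.
Tariq's share (₹310,000) is divided into 2 shares of ₹155,000: Amira and Eira each take ₹155,000.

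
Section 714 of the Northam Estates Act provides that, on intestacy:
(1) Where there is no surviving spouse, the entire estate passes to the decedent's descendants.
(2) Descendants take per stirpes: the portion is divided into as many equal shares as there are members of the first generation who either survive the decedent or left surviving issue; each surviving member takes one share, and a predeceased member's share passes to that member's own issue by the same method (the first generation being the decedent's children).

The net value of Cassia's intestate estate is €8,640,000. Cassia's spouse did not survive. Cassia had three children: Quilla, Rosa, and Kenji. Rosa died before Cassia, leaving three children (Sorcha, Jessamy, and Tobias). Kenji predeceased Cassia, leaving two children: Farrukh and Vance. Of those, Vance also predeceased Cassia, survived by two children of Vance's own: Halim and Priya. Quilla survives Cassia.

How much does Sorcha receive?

Sorcha receives €960,000.

The entire €8,640,000 passes to the descendants.
That amount (€8,640,000) is divided into 3 shares of €2,880,000: Quilla takes €2,880,000; Rosa's €2,880,000 share passes to Rosa's issue; Kenji's €2,880,000 share passes to Kenji's issue.
Rosa's share (€2,880,000) is divided into 3 shares of €960,000: Sorcha, Jessamy, and Tobias each take €960,000.
Kenji's share (€2,880,000) is divided into 2 shares of €1,440,000: Farrukh takes €1,440,000; Vance's €1,440,000 share passes to Vance's issue.
Vance's share (€1,440,000) is divided into 2 shares of €720,000: Halim and Priya each take €720,000.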